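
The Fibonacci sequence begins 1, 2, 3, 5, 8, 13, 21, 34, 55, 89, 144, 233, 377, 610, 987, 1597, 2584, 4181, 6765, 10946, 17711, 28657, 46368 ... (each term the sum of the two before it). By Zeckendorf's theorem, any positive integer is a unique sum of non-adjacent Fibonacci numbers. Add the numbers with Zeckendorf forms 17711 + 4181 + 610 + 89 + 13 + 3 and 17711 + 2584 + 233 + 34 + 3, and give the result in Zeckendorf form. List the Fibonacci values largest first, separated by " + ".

The two numbers are 22607 and 20565, so their sum is 43172.
Greedy algorithm:
43172: greatest Fibonacci not exceeding it is 28657, leaving 14515
14515: greatest Fibonacci not exceeding it is 10946, leaving 3569
3569: greatest Fibonacci not exceeding it is 2584, leaving 985
985: greatest Fibonacci not exceeding it is 610, leaving 375
375: greatest Fibonacci not exceeding it is 233, leaving 142
142: greatest Fibonacci not exceeding it is 89, leaving 53
53: greatest Fibonacci not exceeding it is 34, leaving 19
19: greatest Fibonacci not exceeding it is 13, leaving 6
6: greatest Fibonacci not exceeding it is 5, leaving 1
1: greatest Fibonacci not exceeding it is 1, leaving 0

28657 + 10946 + 2584 + 610 + 233 + 89 + 34 + 13 + 5 + 1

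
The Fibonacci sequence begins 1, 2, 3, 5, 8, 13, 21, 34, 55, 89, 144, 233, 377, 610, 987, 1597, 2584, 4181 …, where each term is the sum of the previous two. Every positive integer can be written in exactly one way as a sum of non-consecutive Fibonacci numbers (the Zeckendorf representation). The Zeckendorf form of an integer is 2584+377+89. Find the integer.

3050

2584+377+89 = 3050.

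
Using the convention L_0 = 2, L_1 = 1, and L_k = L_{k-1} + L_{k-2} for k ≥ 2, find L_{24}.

Iterating the recurrence up to L_{16} = 2207 and L_{15} = 1364:
L_{17} = L_{16} + L_{15} = 2207 + 1364 = 3571
L_{18} = L_{17} + L_{16} = 3571 + 2207 = 5778
L_{19} = L_{18} + L_{17} = 5778 + 3571 = 9349
L_{20} = L_{19} + L_{18} = 9349 + 5778 = 15127
L_{21} = L_{20} + L_{19} = 15127 + 9349 = 24476
L_{22} = L_{21} + L_{20} = 24476 + 15127 = 39603
L_{23} = L_{22} + L_{21} = 39603 + 24476 = 64079
L_{24} = L_{23} + L_{22} = 64079 + 39603 = 103682

103682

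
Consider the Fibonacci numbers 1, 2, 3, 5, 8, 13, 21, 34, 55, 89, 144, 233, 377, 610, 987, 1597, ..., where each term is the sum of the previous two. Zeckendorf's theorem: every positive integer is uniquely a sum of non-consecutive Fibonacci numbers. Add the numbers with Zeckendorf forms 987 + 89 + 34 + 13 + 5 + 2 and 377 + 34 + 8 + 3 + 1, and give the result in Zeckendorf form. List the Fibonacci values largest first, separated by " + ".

The two numbers are 1130 and 423, so their sum is 1553.
Repeatedly subtract the largest Fibonacci number that fits:
take 987 (≤ 1553); 1553 − 987 = 566
take 377 (≤ 566); 566 − 377 = 189
take 144 (≤ 189); 189 − 144 = 45
take 34 (≤ 45); 45 − 34 = 11
take 8 (≤ 11); 11 − 8 = 3
take 3 (≤ 3); 3 − 3 = 0

987 + 377 + 144 + 34 + 8 + 3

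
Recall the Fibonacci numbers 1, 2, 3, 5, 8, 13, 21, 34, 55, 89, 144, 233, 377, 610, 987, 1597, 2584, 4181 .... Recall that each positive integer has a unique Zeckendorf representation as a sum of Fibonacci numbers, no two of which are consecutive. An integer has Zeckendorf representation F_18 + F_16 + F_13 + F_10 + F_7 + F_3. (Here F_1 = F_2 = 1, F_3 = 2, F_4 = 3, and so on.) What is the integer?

F_18 + F_16 + F_13 + F_10 + F_7 + F_3 = 2584 + 987 + 233 + 55 + 13 + 2 = 3874.

3874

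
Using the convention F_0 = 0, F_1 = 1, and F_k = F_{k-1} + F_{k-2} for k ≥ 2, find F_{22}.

17711

Iterating the recurrence up to F_{14} = 377 and F_{13} = 233:
F_{15} = F_{14} + F_{13} = 377 + 233 = 610
F_{16} = F_{15} + F_{14} = 610 + 377 = 987
F_{17} = F_{16} + F_{15} = 987 + 610 = 1597
F_{18} = F_{17} + F_{16} = 1597 + 987 = 2584
F_{19} = F_{18} + F_{17} = 2584 + 1597 = 4181
F_{20} = F_{19} + F_{18} = 4181 + 2584 = 6765
F_{21} = F_{20} + F_{19} = 6765 + 4181 = 10946
F_{22} = F_{21} + F_{20} = 10946 + 6765 = 17711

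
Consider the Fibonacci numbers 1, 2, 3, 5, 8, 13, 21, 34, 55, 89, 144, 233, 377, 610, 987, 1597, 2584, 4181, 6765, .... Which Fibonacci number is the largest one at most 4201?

4181 ≤ 4201 < 6765, so the largest Fibonacci number not exceeding 4201 is 4181.

4181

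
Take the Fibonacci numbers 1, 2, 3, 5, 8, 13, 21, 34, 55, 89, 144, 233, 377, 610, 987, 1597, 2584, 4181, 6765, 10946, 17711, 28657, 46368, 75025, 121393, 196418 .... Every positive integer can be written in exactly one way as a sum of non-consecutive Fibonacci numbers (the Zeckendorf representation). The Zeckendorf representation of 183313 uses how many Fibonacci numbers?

8

Repeatedly subtract the largest Fibonacci number that fits:
take 121393 (≤ 183313); 183313 − 121393 = 61920
take 46368 (≤ 61920); 61920 − 46368 = 15552
take 10946 (≤ 15552); 15552 − 10946 = 4606
take 4181 (≤ 4606); 4606 − 4181 = 425
take 377 (≤ 425); 425 − 377 = 48
take 34 (≤ 48); 48 − 34 = 14
take 13 (≤ 14); 14 − 13 = 1
take 1 (≤ 1); 1 − 1 = 0
183313 = 121393 + 46368 + 10946 + 4181 + 377 + 34 + 13 + 1, which has 8 terms.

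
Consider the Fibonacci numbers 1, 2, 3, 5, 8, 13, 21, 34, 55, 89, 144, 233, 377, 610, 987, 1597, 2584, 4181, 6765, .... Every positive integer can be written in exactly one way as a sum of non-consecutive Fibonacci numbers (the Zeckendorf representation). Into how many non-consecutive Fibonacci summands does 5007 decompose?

Repeatedly subtract the largest Fibonacci number that fits:
take 4181 (≤ 5007); 5007 − 4181 = 826
take 610 (≤ 826); 826 − 610 = 216
take 144 (≤ 216); 216 − 144 = 72
take 55 (≤ 72); 72 − 55 = 17
take 13 (≤ 17); 17 − 13 = 4
take 3 (≤ 4); 4 − 3 = 1
take 1 (≤ 1); 1 − 1 = 0
5007 = 4181 + 610 + 144 + 55 + 13 + 3 + 1, which has 7 terms.

7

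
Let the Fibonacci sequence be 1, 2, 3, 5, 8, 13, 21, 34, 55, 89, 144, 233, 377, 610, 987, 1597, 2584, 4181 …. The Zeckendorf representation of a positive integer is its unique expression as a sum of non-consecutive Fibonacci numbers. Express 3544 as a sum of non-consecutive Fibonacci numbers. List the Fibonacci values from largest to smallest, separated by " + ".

2584 + 610 + 233 + 89 + 21 + 5 + 2

largest Fibonacci ≤ 3544 is 2584; 3544 − 2584 = 960
largest Fibonacci ≤ 960 is 610; 960 − 610 = 350
largest Fibonacci ≤ 350 is 233; 350 − 233 = 117
largest Fibonacci ≤ 117 is 89; 117 − 89 = 28
largest Fibonacci ≤ 28 is 21; 28 − 21 = 7
largest Fibonacci ≤ 7 is 5; 7 − 5 = 2
largest Fibonacci ≤ 2 is 2; 2 − 2 = 0
So 3544 = 2584 + 610 + 233 + 89 + 21 + 5 + 2, with no two terms consecutive in the sequence.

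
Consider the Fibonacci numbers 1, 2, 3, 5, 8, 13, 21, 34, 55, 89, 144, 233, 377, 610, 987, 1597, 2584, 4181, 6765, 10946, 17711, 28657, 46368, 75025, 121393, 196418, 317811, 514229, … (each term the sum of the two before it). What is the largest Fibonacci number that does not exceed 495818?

317811

317811 ≤ 495818 < 514229, so the largest Fibonacci number not exceeding 495818 is 317811.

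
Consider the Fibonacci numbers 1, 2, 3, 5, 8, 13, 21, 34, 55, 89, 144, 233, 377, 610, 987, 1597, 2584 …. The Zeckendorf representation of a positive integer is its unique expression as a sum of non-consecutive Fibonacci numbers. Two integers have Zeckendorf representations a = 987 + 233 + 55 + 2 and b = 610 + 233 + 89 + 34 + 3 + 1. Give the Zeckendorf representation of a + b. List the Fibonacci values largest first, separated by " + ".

1597 + 610 + 34 + 5 + 1

The two numbers are 1277 and 970, so their sum is 2247.
largest Fibonacci ≤ 2247 is 1597; 2247 − 1597 = 650
largest Fibonacci ≤ 650 is 610; 650 − 610 = 40
largest Fibonacci ≤ 40 is 34; 40 − 34 = 6
largest Fibonacci ≤ 6 is 5; 6 − 5 = 1
largest Fibonacci ≤ 1 is 1; 1 − 1 = 0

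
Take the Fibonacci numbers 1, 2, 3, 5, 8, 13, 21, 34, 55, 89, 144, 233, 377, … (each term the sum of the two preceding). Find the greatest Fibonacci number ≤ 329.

233 ≤ 329 < 377, so the largest Fibonacci number not exceeding 329 is 233.

233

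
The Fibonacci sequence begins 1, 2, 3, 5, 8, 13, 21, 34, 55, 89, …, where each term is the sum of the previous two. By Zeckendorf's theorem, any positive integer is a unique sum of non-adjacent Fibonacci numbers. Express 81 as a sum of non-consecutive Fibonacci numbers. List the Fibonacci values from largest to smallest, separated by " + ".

55 + 21 + 5

81: greatest Fibonacci not exceeding it is 55, leaving 26
26: greatest Fibonacci not exceeding it is 21, leaving 5
5: greatest Fibonacci not exceeding it is 5, leaving 0
So 81 = 55 + 21 + 5, with no two terms consecutive in the sequence.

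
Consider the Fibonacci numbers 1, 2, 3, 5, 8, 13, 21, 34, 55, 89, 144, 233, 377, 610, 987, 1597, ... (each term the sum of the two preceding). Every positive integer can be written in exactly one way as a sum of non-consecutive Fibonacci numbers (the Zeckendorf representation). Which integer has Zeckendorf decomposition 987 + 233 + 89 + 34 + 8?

1351

987 + 233 + 89 + 34 + 8 = 1351.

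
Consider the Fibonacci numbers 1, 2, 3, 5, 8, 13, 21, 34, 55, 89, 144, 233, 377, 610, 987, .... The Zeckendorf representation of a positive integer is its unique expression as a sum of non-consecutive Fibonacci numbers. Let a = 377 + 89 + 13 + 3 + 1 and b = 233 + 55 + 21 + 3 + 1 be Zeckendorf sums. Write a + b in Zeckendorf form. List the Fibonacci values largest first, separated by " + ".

610 + 144 + 34 + 8

The two numbers are 483 and 313, so their sum is 796.
610 ≤ 796 < 987, so take 610; remainder 186
144 ≤ 186 < 233, so take 144; remainder 42
34 ≤ 42 < 55, so take 34; remainder 8
8 ≤ 8 < 13, so take 8; remainder 0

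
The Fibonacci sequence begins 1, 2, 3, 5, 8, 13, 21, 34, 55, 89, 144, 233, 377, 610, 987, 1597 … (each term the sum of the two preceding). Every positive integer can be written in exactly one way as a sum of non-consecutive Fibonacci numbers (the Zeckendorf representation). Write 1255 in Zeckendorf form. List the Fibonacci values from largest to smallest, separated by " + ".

987 + 233 + 34 + 1

987 ≤ 1255 < 1597, so take 987; remainder 268
233 ≤ 268 < 377, so take 233; remainder 35
34 ≤ 35 < 55, so take 34; remainder 1
1 ≤ 1 < 2, so take 1; remainder 0
So 1255 = 987 + 233 + 34 + 1, with no two terms consecutive in the sequence.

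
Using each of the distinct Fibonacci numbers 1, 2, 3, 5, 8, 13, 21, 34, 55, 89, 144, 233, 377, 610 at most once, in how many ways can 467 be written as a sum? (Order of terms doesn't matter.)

10

467 = 377+89+1 = 377+55+34+1 = 233+144+89+1 = … (7 more), for 10 in all.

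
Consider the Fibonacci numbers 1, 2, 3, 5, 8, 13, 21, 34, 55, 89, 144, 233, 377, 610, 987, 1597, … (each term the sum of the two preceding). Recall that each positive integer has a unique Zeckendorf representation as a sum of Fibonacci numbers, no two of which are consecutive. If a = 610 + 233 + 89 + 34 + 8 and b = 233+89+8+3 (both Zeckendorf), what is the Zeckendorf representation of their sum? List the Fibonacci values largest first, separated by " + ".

987 + 233 + 55 + 21 + 8 + 3

The two numbers are 974 and 333, so their sum is 1307.
Greedy algorithm:
subtract 987 from 1307: 320 remains
subtract 233 from 320: 87 remains
subtract 55 from 87: 32 remains
subtract 21 from 32: 11 remains
subtract 8 from 11: 3 remains
subtract 3 from 3: 0 remains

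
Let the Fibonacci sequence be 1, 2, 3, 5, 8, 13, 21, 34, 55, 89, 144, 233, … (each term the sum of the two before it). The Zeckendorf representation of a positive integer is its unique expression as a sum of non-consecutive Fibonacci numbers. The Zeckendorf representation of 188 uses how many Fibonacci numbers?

largest Fibonacci ≤ 188 is 144; 188 − 144 = 44
largest Fibonacci ≤ 44 is 34; 44 − 34 = 10
largest Fibonacci ≤ 10 is 8; 10 − 8 = 2
largest Fibonacci ≤ 2 is 2; 2 − 2 = 0
188 = 144 + 34 + 8 + 2, which has 4 terms.

4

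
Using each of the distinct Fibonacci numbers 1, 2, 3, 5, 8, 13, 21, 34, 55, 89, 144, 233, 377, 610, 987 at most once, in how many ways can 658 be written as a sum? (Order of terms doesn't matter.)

17

658 = 610+34+13+1 = 610+34+8+5+1 = 377+233+34+13+1 = 610+34+8+3+2+1 = 610+21+13+8+5+1 = … (12 more), for 17 in all.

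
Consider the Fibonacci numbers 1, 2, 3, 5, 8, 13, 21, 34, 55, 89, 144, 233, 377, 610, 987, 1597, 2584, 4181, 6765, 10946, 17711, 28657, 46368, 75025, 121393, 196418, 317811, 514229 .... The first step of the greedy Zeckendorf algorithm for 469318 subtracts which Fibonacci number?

317811

317811 ≤ 469318 < 514229, so the largest Fibonacci number not exceeding 469318 is 317811.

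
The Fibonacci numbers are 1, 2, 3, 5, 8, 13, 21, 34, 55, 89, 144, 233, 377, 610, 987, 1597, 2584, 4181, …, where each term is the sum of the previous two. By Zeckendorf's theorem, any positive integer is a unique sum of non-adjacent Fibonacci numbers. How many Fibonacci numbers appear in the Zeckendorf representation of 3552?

Greedy algorithm:
largest Fibonacci ≤ 3552 is 2584; 3552 − 2584 = 968
largest Fibonacci ≤ 968 is 610; 968 − 610 = 358
largest Fibonacci ≤ 358 is 233; 358 − 233 = 125
largest Fibonacci ≤ 125 is 89; 125 − 89 = 36
largest Fibonacci ≤ 36 is 34; 36 − 34 = 2
largest Fibonacci ≤ 2 is 2; 2 − 2 = 0
3552 = 2584 + 610 + 233 + 89 + 34 + 2, which has 6 terms.

6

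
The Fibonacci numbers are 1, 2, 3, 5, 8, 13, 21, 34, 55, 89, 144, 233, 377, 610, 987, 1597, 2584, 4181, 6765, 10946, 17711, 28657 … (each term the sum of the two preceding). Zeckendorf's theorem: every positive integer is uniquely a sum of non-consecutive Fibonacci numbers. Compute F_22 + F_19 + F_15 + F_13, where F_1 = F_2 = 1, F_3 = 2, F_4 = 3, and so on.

F_22 + F_19 + F_15 + F_13 = 17711 + 4181 + 610 + 233 = 22735.

22735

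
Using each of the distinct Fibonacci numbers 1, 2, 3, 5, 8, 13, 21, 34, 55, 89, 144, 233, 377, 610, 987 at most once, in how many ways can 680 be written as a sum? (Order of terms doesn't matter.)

680 = 610+55+13+2 = 610+55+8+5+2 = 610+34+21+13+2 = 377+233+55+13+2 = … (8 more), for 12 in all.

12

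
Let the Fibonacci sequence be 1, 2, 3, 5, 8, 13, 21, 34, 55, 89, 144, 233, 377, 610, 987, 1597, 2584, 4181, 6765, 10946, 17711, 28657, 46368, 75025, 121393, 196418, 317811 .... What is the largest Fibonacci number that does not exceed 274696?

196418 ≤ 274696 < 317811, so the largest Fibonacci number not exceeding 274696 is 196418.

196418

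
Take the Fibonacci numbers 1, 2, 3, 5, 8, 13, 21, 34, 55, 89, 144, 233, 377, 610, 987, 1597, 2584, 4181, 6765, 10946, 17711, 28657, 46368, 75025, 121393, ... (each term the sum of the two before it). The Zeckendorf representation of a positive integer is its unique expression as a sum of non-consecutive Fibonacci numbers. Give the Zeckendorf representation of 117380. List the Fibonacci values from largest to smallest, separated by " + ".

subtract 75025 from 117380: 42355 remains
subtract 28657 from 42355: 13698 remains
subtract 10946 from 13698: 2752 remains
subtract 2584 from 2752: 168 remains
subtract 144 from 168: 24 remains
subtract 21 from 24: 3 remains
subtract 3 from 3: 0 remains
So 117380 = 75025 + 28657 + 10946 + 2584 + 144 + 21 + 3, with no two terms consecutive in the sequence.

75025 + 28657 + 10946 + 2584 + 144 + 21 + 3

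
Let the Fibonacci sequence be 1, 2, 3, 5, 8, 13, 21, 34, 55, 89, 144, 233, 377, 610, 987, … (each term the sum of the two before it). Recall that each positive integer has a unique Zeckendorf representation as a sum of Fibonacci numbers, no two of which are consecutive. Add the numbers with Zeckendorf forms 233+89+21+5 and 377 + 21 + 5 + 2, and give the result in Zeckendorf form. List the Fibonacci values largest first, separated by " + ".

610 + 89 + 34 + 13 + 5 + 2

The two numbers are 348 and 405, so their sum is 753.
Greedily peel off the largest Fibonacci term at each step:
610 ≤ 753 < 987, so take 610; remainder 143
89 ≤ 143 < 144, so take 89; remainder 54
34 ≤ 54 < 55, so take 34; remainder 20
13 ≤ 20 < 21, so take 13; remainder 7
5 ≤ 7 < 8, so take 5; remainder 2
2 ≤ 2 < 3, so take 2; remainder 0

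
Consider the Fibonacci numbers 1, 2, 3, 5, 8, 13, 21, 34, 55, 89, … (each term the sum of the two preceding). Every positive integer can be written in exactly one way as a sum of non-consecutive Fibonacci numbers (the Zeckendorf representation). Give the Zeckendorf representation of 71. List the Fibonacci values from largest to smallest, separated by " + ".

55 + 13 + 3

71: greatest Fibonacci not exceeding it is 55, leaving 16
16: greatest Fibonacci not exceeding it is 13, leaving 3
3: greatest Fibonacci not exceeding it is 3, leaving 0
So 71 = 55 + 13 + 3, with no two terms consecutive in the sequence.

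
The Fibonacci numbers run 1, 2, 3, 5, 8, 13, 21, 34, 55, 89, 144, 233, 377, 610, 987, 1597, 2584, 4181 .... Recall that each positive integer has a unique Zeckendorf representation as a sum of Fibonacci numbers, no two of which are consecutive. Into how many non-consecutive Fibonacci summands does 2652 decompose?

2652 − 2584 = 68
68 − 55 = 13
13 − 13 = 0
2652 = 2584 + 55 + 13, which has 3 terms.

3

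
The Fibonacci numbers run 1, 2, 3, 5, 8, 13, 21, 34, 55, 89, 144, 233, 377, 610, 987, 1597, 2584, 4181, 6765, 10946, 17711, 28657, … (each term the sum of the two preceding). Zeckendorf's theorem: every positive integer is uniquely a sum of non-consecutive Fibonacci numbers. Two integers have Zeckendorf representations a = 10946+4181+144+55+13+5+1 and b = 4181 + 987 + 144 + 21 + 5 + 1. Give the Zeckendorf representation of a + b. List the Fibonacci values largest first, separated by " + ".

17711 + 2584 + 377 + 8 + 3 + 1

The two numbers are 15345 and 5339, so their sum is 20684.
20684 − 17711 = 2973
2973 − 2584 = 389
389 − 377 = 12
12 − 8 = 4
4 − 3 = 1
1 − 1 = 0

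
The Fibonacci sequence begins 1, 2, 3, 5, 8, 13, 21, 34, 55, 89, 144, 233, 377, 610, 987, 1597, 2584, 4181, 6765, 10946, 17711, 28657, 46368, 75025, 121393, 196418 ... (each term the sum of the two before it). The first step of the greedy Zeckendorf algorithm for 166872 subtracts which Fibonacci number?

121393 ≤ 166872 < 196418, so the largest Fibonacci number not exceeding 166872 is 121393.

121393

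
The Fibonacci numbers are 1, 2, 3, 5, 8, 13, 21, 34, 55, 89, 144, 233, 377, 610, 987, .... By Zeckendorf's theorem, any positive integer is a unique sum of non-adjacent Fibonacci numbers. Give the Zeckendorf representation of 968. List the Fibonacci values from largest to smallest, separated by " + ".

610 ≤ 968 < 987, so take 610; remainder 358
233 ≤ 358 < 377, so take 233; remainder 125
89 ≤ 125 < 144, so take 89; remainder 36
34 ≤ 36 < 55, so take 34; remainder 2
2 ≤ 2 < 3, so take 2; remainder 0
So 968 = 610 + 233 + 89 + 34 + 2, with no two terms consecutive in the sequence.

610 + 233 + 89 + 34 + 2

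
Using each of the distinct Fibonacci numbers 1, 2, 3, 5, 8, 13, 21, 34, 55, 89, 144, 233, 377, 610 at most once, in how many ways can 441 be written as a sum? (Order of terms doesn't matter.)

441 = 377+55+8+1 = 377+55+5+3+1 = 377+34+21+8+1 = 233+144+55+8+1 = 377+34+21+5+3+1 = … (8 more), for 13 in all.

13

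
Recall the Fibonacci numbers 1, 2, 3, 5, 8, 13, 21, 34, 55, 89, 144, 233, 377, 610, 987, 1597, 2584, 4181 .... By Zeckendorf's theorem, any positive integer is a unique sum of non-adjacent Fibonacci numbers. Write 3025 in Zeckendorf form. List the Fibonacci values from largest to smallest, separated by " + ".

2584 + 377 + 55 + 8 + 1

3025: greatest Fibonacci not exceeding it is 2584, leaving 441
441: greatest Fibonacci not exceeding it is 377, leaving 64
64: greatest Fibonacci not exceeding it is 55, leaving 9
9: greatest Fibonacci not exceeding it is 8, leaving 1
1: greatest Fibonacci not exceeding it is 1, leaving 0
So 3025 = 2584 + 377 + 55 + 8 + 1, with no two terms consecutive in the sequence.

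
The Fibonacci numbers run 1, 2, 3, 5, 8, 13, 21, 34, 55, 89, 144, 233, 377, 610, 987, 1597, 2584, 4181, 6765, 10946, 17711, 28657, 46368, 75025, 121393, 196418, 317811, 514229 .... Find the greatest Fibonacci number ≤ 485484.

317811 ≤ 485484 < 514229, so the largest Fibonacci number not exceeding 485484 is 317811.

317811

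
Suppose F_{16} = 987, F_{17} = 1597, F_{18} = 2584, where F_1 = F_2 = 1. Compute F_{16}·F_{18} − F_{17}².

-1

987·2584 − 1597² = 2550408 − 2550409 = -1. (Cassini's identity: F_{k−1}F_{k+1} − F_k² = (−1)^k.)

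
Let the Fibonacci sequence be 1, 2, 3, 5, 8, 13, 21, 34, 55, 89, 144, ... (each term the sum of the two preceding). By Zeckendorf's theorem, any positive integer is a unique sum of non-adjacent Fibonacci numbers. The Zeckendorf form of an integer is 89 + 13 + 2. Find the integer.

104

89 + 13 + 2 = 104.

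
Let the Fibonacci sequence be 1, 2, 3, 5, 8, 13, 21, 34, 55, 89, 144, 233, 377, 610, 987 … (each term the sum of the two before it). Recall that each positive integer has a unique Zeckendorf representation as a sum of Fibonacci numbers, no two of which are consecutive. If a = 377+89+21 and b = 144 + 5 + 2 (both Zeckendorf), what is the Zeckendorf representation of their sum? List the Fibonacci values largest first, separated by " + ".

610 + 21 + 5 + 2

The two numbers are 487 and 151, so their sum is 638.
take 610 (≤ 638); 638 − 610 = 28
take 21 (≤ 28); 28 − 21 = 7
take 5 (≤ 7); 7 − 5 = 2
take 2 (≤ 2); 2 − 2 = 0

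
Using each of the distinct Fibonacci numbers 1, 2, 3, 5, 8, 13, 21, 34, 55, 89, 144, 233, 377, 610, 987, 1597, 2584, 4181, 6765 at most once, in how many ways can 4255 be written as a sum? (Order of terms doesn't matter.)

Each representation comes from the Zeckendorf form by replacing some F_k with F_{k−1} + F_{k−2} where possible.
4255 = 4181+55+13+5+1 = 4181+55+13+3+2+1 = 4181+34+21+13+5+1 = 2584+1597+55+13+5+1 = … (26 more), for 30 in all.

30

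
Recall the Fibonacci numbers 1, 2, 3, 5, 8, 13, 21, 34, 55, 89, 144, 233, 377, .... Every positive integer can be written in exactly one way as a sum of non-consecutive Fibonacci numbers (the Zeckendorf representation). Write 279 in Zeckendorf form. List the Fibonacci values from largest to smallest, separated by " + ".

Greedy algorithm:
233 ≤ 279 < 377, so take 233; remainder 46
34 ≤ 46 < 55, so take 34; remainder 12
8 ≤ 12 < 13, so take 8; remainder 4
3 ≤ 4 < 5, so take 3; remainder 1
1 ≤ 1 < 2, so take 1; remainder 0
So 279 = 233 + 34 + 8 + 3 + 1, with no two terms consecutive in the sequence.

233 + 34 + 8 + 3 + 1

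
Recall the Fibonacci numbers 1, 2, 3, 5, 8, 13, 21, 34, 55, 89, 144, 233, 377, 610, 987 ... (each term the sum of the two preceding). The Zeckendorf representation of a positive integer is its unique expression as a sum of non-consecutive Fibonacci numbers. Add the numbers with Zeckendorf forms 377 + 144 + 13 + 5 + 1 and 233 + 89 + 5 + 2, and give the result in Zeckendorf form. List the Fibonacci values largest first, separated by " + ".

610 + 233 + 21 + 5

The two numbers are 540 and 329, so their sum is 869.
Greedily peel off the largest Fibonacci term at each step:
610 ≤ 869 < 987, so take 610; remainder 259
233 ≤ 259 < 377, so take 233; remainder 26
21 ≤ 26 < 34, so take 21; remainder 5
5 ≤ 5 < 8, so take 5; remainder 0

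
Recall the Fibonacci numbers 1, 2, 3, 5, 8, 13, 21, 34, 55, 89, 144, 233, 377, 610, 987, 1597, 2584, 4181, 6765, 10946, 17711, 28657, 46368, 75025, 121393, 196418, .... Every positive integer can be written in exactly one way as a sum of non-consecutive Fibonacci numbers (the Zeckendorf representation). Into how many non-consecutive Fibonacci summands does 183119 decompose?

9

183119: greatest Fibonacci not exceeding it is 121393, leaving 61726
61726: greatest Fibonacci not exceeding it is 46368, leaving 15358
15358: greatest Fibonacci not exceeding it is 10946, leaving 4412
4412: greatest Fibonacci not exceeding it is 4181, leaving 231
231: greatest Fibonacci not exceeding it is 144, leaving 87
87: greatest Fibonacci not exceeding it is 55, leaving 32
32: greatest Fibonacci not exceeding it is 21, leaving 11
11: greatest Fibonacci not exceeding it is 8, leaving 3
3: greatest Fibonacci not exceeding it is 3, leaving 0
183119 = 121393 + 46368 + 10946 + 4181 + 144 + 55 + 21 + 8 + 3, which has 9 terms.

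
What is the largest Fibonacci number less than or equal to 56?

55

55 ≤ 56 < 89, so the largest Fibonacci number not exceeding 56 is 55.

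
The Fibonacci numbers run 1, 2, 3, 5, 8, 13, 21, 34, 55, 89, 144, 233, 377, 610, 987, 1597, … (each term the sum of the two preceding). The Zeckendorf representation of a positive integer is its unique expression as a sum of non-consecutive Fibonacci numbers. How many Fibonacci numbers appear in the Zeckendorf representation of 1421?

Greedy algorithm:
largest Fibonacci ≤ 1421 is 987; 1421 − 987 = 434
largest Fibonacci ≤ 434 is 377; 434 − 377 = 57
largest Fibonacci ≤ 57 is 55; 57 − 55 = 2
largest Fibonacci ≤ 2 is 2; 2 − 2 = 0
1421 = 987 + 377 + 55 + 2, which has 4 terms.

4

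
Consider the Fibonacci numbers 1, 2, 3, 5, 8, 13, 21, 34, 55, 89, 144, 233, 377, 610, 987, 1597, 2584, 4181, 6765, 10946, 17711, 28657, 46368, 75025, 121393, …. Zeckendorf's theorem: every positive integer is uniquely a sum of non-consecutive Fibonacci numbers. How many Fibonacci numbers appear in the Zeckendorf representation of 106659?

6

Repeatedly subtract the largest Fibonacci number that fits:
106659: greatest Fibonacci not exceeding it is 75025, leaving 31634
31634: greatest Fibonacci not exceeding it is 28657, leaving 2977
2977: greatest Fibonacci not exceeding it is 2584, leaving 393
393: greatest Fibonacci not exceeding it is 377, leaving 16
16: greatest Fibonacci not exceeding it is 13, leaving 3
3: greatest Fibonacci not exceeding it is 3, leaving 0
106659 = 75025 + 28657 + 2584 + 377 + 13 + 3, which has 6 terms.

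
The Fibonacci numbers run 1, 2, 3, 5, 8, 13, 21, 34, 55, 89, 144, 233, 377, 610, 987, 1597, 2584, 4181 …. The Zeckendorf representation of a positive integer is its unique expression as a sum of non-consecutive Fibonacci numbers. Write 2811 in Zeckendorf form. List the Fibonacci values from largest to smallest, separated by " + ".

subtract 2584 from 2811: 227 remains
subtract 144 from 227: 83 remains
subtract 55 from 83: 28 remains
subtract 21 from 28: 7 remains
subtract 5 from 7: 2 remains
subtract 2 from 2: 0 remains
So 2811 = 2584 + 144 + 55 + 21 + 5 + 2, with no two terms consecutive in the sequence.

2584 + 144 + 55 + 21 + 5 + 2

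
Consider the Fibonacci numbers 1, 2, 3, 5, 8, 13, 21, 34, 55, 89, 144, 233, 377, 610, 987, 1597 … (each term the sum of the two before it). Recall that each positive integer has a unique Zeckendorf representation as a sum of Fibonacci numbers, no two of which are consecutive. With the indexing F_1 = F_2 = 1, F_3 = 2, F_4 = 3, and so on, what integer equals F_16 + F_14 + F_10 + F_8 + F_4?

F_16 + F_14 + F_10 + F_8 + F_4 = 987 + 377 + 55 + 21 + 3 = 1443.

1443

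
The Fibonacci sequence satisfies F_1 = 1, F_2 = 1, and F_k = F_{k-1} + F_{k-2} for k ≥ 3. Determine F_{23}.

Iterating the recurrence up to F_{15} = 610 and F_{14} = 377:
F_{16} = F_{15} + F_{14} = 610 + 377 = 987
F_{17} = F_{16} + F_{15} = 987 + 610 = 1597
F_{18} = F_{17} + F_{16} = 1597 + 987 = 2584
F_{19} = F_{18} + F_{17} = 2584 + 1597 = 4181
F_{20} = F_{19} + F_{18} = 4181 + 2584 = 6765
F_{21} = F_{20} + F_{19} = 6765 + 4181 = 10946
F_{22} = F_{21} + F_{20} = 10946 + 6765 = 17711
F_{23} = F_{22} + F_{21} = 17711 + 10946 = 28657

28657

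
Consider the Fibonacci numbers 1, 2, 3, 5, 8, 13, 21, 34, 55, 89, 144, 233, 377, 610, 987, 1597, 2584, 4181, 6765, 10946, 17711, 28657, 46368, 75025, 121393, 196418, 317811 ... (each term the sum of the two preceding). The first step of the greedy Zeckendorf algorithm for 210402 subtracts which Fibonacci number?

196418

196418 ≤ 210402 < 317811, so the largest Fibonacci number not exceeding 210402 is 196418.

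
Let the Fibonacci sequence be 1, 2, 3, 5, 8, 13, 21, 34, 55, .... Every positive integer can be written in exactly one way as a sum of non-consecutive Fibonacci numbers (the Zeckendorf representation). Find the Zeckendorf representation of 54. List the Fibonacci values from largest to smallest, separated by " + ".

largest Fibonacci ≤ 54 is 34; 54 − 34 = 20
largest Fibonacci ≤ 20 is 13; 20 − 13 = 7
largest Fibonacci ≤ 7 is 5; 7 − 5 = 2
largest Fibonacci ≤ 2 is 2; 2 − 2 = 0
So 54 = 34 + 13 + 5 + 2, with no two terms consecutive in the sequence.

34 + 13 + 5 + 2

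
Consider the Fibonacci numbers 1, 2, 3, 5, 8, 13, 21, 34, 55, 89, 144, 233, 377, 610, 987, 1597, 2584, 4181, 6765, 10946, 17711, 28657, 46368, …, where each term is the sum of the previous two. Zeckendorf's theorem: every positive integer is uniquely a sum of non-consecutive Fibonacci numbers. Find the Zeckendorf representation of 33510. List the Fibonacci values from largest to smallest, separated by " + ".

28657 + 4181 + 610 + 55 + 5 + 2

Repeatedly subtract the largest Fibonacci number that fits:
33510: greatest Fibonacci not exceeding it is 28657, leaving 4853
4853: greatest Fibonacci not exceeding it is 4181, leaving 672
672: greatest Fibonacci not exceeding it is 610, leaving 62
62: greatest Fibonacci not exceeding it is 55, leaving 7
7: greatest Fibonacci not exceeding it is 5, leaving 2
2: greatest Fibonacci not exceeding it is 2, leaving 0
So 33510 = 28657 + 4181 + 610 + 55 + 5 + 2, with no two terms consecutive in the sequence.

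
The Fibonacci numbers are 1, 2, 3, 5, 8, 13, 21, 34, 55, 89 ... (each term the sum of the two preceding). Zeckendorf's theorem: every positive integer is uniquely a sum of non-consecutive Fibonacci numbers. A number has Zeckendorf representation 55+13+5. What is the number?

73

55+13+5 = 73.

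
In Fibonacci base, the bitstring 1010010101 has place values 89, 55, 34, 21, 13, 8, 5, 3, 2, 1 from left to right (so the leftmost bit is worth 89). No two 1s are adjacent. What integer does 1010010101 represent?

Summing the place values of the 1 bits: 89 + 34 + 8 + 3 + 1 = 135.

135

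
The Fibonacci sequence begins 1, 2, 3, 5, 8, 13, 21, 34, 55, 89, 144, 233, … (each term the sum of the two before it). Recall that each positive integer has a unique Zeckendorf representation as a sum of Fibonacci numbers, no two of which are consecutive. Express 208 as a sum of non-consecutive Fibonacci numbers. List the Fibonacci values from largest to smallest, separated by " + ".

144 + 55 + 8 + 1

144 ≤ 208 < 233, so take 144; remainder 64
55 ≤ 64 < 89, so take 55; remainder 9
8 ≤ 9 < 13, so take 8; remainder 1
1 ≤ 1 < 2, so take 1; remainder 0
So 208 = 144 + 55 + 8 + 1, with no two terms consecutive in the sequence.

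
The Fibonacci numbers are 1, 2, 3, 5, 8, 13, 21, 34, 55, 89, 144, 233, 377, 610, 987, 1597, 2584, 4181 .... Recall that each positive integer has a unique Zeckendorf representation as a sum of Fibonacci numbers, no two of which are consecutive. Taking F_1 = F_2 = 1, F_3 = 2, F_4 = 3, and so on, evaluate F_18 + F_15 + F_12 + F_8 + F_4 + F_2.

F_18 + F_15 + F_12 + F_8 + F_4 + F_2 = 2584 + 610 + 144 + 21 + 3 + 1 = 3363.

3363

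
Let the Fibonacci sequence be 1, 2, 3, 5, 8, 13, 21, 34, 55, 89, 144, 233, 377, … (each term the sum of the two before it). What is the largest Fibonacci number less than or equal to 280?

233

233 ≤ 280 < 377, so the largest Fibonacci number not exceeding 280 is 233.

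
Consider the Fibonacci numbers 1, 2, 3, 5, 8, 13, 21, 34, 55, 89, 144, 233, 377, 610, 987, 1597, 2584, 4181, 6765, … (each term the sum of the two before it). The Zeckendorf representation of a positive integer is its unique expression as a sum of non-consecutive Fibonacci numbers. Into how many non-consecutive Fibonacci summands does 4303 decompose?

4303: greatest Fibonacci not exceeding it is 4181, leaving 122
122: greatest Fibonacci not exceeding it is 89, leaving 33
33: greatest Fibonacci not exceeding it is 21, leaving 12
12: greatest Fibonacci not exceeding it is 8, leaving 4
4: greatest Fibonacci not exceeding it is 3, leaving 1
1: greatest Fibonacci not exceeding it is 1, leaving 0
4303 = 4181 + 89 + 21 + 8 + 3 + 1, which has 6 terms.

6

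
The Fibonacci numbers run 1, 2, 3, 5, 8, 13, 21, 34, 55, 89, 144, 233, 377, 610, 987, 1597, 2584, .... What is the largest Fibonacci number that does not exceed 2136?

1597

1597 ≤ 2136 < 2584, so the largest Fibonacci number not exceeding 2136 is 1597.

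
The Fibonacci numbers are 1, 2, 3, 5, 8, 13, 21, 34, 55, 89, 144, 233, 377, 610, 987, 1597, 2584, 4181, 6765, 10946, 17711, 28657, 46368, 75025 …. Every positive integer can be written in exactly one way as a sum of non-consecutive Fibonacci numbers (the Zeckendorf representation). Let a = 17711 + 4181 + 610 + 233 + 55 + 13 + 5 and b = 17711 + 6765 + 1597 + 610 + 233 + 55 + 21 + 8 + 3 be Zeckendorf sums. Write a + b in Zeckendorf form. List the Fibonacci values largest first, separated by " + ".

46368 + 2584 + 610 + 233 + 13 + 3

The two numbers are 22808 and 27003, so their sum is 49811.
Greedily peel off the largest Fibonacci term at each step:
take 46368 (≤ 49811); 49811 − 46368 = 3443
take 2584 (≤ 3443); 3443 − 2584 = 859
take 610 (≤ 859); 859 − 610 = 249
take 233 (≤ 249); 249 − 233 = 16
take 13 (≤ 16); 16 − 13 = 3
take 3 (≤ 3); 3 − 3 = 0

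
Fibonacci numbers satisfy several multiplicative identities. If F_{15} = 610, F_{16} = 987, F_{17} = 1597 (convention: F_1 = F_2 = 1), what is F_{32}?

By the addition formula F_{m+n} = F_m F_{n+1} + F_{m−1} F_n with m=16, n=16: F_{32} = 987·1597 + 610·987 = 1576239 + 602070 = 2178309.

2178309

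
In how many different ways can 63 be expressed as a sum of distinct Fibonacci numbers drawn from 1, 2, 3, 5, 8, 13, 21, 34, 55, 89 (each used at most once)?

Each representation comes from the Zeckendorf form by replacing some F_k with F_{k−1} + F_{k−2} where possible.
63 = 55+8 = 55+5+3 = 34+21+8 = … (5 more), for 8 in all.

8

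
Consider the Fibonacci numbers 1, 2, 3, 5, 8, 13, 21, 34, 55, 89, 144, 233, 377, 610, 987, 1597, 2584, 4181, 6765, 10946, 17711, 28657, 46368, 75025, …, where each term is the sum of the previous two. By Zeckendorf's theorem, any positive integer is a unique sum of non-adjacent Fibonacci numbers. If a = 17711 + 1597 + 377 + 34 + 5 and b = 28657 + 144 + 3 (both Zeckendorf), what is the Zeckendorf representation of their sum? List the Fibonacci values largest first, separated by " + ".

The two numbers are 19724 and 28804, so their sum is 48528.
Greedy algorithm:
largest Fibonacci ≤ 48528 is 46368; 48528 − 46368 = 2160
largest Fibonacci ≤ 2160 is 1597; 2160 − 1597 = 563
largest Fibonacci ≤ 563 is 377; 563 − 377 = 186
largest Fibonacci ≤ 186 is 144; 186 − 144 = 42
largest Fibonacci ≤ 42 is 34; 42 − 34 = 8
largest Fibonacci ≤ 8 is 8; 8 − 8 = 0

46368 + 1597 + 377 + 144 + 34 + 8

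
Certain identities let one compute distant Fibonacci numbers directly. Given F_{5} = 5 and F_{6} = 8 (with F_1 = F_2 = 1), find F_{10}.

55

By the doubling identity F_{2k} = F_k(2F_{k+1} − F_k): F_{10} = 5·(2·8 − 5) = 5·11 = 55.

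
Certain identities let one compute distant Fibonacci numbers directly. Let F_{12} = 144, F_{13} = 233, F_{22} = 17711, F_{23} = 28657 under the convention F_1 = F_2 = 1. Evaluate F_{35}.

9227465

By the addition formula F_{m+n} = F_m F_{n+1} + F_{m−1} F_n with m=13, n=22: F_{35} = 233·28657 + 144·17711 = 6677081 + 2550384 = 9227465.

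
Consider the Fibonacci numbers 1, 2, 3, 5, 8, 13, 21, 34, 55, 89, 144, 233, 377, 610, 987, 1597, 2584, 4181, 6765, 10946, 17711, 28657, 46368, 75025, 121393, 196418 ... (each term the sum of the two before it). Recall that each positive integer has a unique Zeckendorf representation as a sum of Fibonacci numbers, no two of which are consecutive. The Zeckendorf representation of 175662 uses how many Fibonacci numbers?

6

Greedy algorithm:
take 121393 (≤ 175662); 175662 − 121393 = 54269
take 46368 (≤ 54269); 54269 − 46368 = 7901
take 6765 (≤ 7901); 7901 − 6765 = 1136
take 987 (≤ 1136); 1136 − 987 = 149
take 144 (≤ 149); 149 − 144 = 5
take 5 (≤ 5); 5 − 5 = 0
175662 = 121393 + 46368 + 6765 + 987 + 144 + 5, which has 6 terms.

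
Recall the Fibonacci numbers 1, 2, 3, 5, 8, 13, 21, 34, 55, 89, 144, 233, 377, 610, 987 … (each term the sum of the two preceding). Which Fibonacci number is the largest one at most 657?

610 ≤ 657 < 987, so the largest Fibonacci number not exceeding 657 is 610.

610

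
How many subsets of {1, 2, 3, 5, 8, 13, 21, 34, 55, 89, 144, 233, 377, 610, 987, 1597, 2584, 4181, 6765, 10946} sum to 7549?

Each representation comes from the Zeckendorf form by replacing some F_k with F_{k−1} + F_{k−2} where possible.
7549 = 6765+610+144+21+8+1 = 6765+610+144+21+5+3+1 = 6765+610+89+55+21+8+1 = 6765+377+233+144+21+8+1 = 4181+2584+610+144+21+8+1 = … (37 more), for 42 in all.

42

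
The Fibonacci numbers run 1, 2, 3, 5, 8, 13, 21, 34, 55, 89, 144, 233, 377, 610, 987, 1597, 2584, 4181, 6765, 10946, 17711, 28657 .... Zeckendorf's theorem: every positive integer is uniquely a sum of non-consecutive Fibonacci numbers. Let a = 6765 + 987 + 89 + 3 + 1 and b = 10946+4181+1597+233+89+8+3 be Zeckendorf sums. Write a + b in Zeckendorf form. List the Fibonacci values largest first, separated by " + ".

The two numbers are 7845 and 17057, so their sum is 24902.
24902 − 17711 = 7191
7191 − 6765 = 426
426 − 377 = 49
49 − 34 = 15
15 − 13 = 2
2 − 2 = 0

17711 + 6765 + 377 + 34 + 13 + 2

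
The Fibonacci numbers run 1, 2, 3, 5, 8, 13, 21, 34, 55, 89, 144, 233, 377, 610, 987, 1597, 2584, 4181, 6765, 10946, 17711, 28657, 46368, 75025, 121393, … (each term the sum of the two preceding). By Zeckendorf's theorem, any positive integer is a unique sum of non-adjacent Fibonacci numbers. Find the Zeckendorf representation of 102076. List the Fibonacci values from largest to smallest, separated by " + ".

75025 + 17711 + 6765 + 1597 + 610 + 233 + 89 + 34 + 8 + 3 + 1

Greedy algorithm:
102076: greatest Fibonacci not exceeding it is 75025, leaving 27051
27051: greatest Fibonacci not exceeding it is 17711, leaving 9340
9340: greatest Fibonacci not exceeding it is 6765, leaving 2575
2575: greatest Fibonacci not exceeding it is 1597, leaving 978
978: greatest Fibonacci not exceeding it is 610, leaving 368
368: greatest Fibonacci not exceeding it is 233, leaving 135
135: greatest Fibonacci not exceeding it is 89, leaving 46
46: greatest Fibonacci not exceeding it is 34, leaving 12
12: greatest Fibonacci not exceeding it is 8, leaving 4
4: greatest Fibonacci not exceeding it is 3, leaving 1
1: greatest Fibonacci not exceeding it is 1, leaving 0
So 102076 = 75025 + 17711 + 6765 + 1597 + 610 + 233 + 89 + 34 + 8 + 3 + 1, with no two terms consecutive in the sequence.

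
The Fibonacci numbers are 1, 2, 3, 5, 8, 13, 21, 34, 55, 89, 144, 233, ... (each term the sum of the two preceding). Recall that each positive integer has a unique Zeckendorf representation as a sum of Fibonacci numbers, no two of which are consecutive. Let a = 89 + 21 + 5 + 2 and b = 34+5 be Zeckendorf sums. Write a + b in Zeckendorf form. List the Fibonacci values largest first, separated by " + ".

144 + 8 + 3 + 1

The two numbers are 117 and 39, so their sum is 156.
156: greatest Fibonacci not exceeding it is 144, leaving 12
12: greatest Fibonacci not exceeding it is 8, leaving 4
4: greatest Fibonacci not exceeding it is 3, leaving 1
1: greatest Fibonacci not exceeding it is 1, leaving 0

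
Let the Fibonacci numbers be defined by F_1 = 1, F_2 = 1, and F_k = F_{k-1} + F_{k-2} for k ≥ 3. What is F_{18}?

Iterating the recurrence up to F_{11} = 89 and F_{10} = 55:
F_{12} = F_{11} + F_{10} = 89 + 55 = 144
F_{13} = F_{12} + F_{11} = 144 + 89 = 233
F_{14} = F_{13} + F_{12} = 233 + 144 = 377
F_{15} = F_{14} + F_{13} = 377 + 233 = 610
F_{16} = F_{15} + F_{14} = 610 + 377 = 987
F_{17} = F_{16} + F_{15} = 987 + 610 = 1597
F_{18} = F_{17} + F_{16} = 1597 + 987 = 2584

2584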